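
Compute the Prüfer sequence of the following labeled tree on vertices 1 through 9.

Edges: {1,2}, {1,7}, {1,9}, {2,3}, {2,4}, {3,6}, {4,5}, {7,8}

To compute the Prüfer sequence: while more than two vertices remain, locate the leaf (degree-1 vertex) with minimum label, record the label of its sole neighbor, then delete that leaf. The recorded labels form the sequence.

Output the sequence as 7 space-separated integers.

Step 1: leaves = {5,6,8,9}. Remove smallest leaf 5, emit neighbor 4.
Step 2: leaves = {4,6,8,9}. Remove smallest leaf 4, emit neighbor 2.
Step 3: leaves = {6,8,9}. Remove smallest leaf 6, emit neighbor 3.
Step 4: leaves = {3,8,9}. Remove smallest leaf 3, emit neighbor 2.
Step 5: leaves = {2,8,9}. Remove smallest leaf 2, emit neighbor 1.
Step 6: leaves = {8,9}. Remove smallest leaf 8, emit neighbor 7.
Step 7: leaves = {7,9}. Remove smallest leaf 7, emit neighbor 1.
Done: 2 vertices remain (1, 9). Sequence = [4 2 3 2 1 7 1]

Answer: 4 2 3 2 1 7 1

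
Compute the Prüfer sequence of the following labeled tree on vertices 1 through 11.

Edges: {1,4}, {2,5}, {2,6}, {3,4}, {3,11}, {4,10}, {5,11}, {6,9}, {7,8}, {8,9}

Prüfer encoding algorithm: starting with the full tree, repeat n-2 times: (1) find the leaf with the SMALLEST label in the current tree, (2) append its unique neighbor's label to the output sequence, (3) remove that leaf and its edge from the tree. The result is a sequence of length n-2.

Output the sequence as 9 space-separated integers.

Step 1: leaves = {1,7,10}. Remove smallest leaf 1, emit neighbor 4.
Step 2: leaves = {7,10}. Remove smallest leaf 7, emit neighbor 8.
Step 3: leaves = {8,10}. Remove smallest leaf 8, emit neighbor 9.
Step 4: leaves = {9,10}. Remove smallest leaf 9, emit neighbor 6.
Step 5: leaves = {6,10}. Remove smallest leaf 6, emit neighbor 2.
Step 6: leaves = {2,10}. Remove smallest leaf 2, emit neighbor 5.
Step 7: leaves = {5,10}. Remove smallest leaf 5, emit neighbor 11.
Step 8: leaves = {10,11}. Remove smallest leaf 10, emit neighbor 4.
Step 9: leaves = {4,11}. Remove smallest leaf 4, emit neighbor 3.
Done: 2 vertices remain (3, 11). Sequence = [4 8 9 6 2 5 11 4 3]

Answer: 4 8 9 6 2 5 11 4 3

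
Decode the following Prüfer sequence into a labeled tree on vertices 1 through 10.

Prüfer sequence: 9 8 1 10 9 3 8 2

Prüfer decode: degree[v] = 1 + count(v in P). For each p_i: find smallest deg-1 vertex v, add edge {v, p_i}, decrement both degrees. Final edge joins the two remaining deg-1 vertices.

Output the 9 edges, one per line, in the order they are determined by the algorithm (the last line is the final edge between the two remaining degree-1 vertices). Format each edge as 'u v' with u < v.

Initial degrees: {1:2, 2:2, 3:2, 4:1, 5:1, 6:1, 7:1, 8:3, 9:3, 10:2}
Step 1: smallest deg-1 vertex = 4, p_1 = 9. Add edge {4,9}. Now deg[4]=0, deg[9]=2.
Step 2: smallest deg-1 vertex = 5, p_2 = 8. Add edge {5,8}. Now deg[5]=0, deg[8]=2.
Step 3: smallest deg-1 vertex = 6, p_3 = 1. Add edge {1,6}. Now deg[6]=0, deg[1]=1.
Step 4: smallest deg-1 vertex = 1, p_4 = 10. Add edge {1,10}. Now deg[1]=0, deg[10]=1.
Step 5: smallest deg-1 vertex = 7, p_5 = 9. Add edge {7,9}. Now deg[7]=0, deg[9]=1.
Step 6: smallest deg-1 vertex = 9, p_6 = 3. Add edge {3,9}. Now deg[9]=0, deg[3]=1.
Step 7: smallest deg-1 vertex = 3, p_7 = 8. Add edge {3,8}. Now deg[3]=0, deg[8]=1.
Step 8: smallest deg-1 vertex = 8, p_8 = 2. Add edge {2,8}. Now deg[8]=0, deg[2]=1.
Final: two remaining deg-1 vertices are 2, 10. Add edge {2,10}.

Answer: 4 9
5 8
1 6
1 10
7 9
3 9
3 8
2 8
2 10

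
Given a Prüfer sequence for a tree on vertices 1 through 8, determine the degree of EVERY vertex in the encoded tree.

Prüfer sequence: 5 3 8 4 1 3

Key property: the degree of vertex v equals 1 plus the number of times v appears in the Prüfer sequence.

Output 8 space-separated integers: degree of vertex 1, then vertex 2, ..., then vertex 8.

Answer: 2 1 3 2 2 1 1 2

Derivation:
p_1 = 5: count[5] becomes 1
p_2 = 3: count[3] becomes 1
p_3 = 8: count[8] becomes 1
p_4 = 4: count[4] becomes 1
p_5 = 1: count[1] becomes 1
p_6 = 3: count[3] becomes 2
Degrees (1 + count): deg[1]=1+1=2, deg[2]=1+0=1, deg[3]=1+2=3, deg[4]=1+1=2, deg[5]=1+1=2, deg[6]=1+0=1, deg[7]=1+0=1, deg[8]=1+1=2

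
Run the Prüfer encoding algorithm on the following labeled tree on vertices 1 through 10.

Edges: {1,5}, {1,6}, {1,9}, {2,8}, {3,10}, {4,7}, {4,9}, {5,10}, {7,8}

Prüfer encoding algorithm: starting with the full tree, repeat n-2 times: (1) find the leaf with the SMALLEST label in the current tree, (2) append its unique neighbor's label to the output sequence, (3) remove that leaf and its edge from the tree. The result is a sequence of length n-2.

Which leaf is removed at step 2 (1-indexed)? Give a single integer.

Answer: 3

Derivation:
Step 1: current leaves = {2,3,6}. Remove leaf 2 (neighbor: 8).
Step 2: current leaves = {3,6,8}. Remove leaf 3 (neighbor: 10).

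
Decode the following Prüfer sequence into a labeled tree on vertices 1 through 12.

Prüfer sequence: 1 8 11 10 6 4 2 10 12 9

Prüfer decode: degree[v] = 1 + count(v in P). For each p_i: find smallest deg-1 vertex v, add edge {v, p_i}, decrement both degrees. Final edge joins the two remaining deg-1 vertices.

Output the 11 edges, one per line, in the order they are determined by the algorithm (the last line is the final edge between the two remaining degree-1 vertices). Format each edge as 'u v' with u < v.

Initial degrees: {1:2, 2:2, 3:1, 4:2, 5:1, 6:2, 7:1, 8:2, 9:2, 10:3, 11:2, 12:2}
Step 1: smallest deg-1 vertex = 3, p_1 = 1. Add edge {1,3}. Now deg[3]=0, deg[1]=1.
Step 2: smallest deg-1 vertex = 1, p_2 = 8. Add edge {1,8}. Now deg[1]=0, deg[8]=1.
Step 3: smallest deg-1 vertex = 5, p_3 = 11. Add edge {5,11}. Now deg[5]=0, deg[11]=1.
Step 4: smallest deg-1 vertex = 7, p_4 = 10. Add edge {7,10}. Now deg[7]=0, deg[10]=2.
Step 5: smallest deg-1 vertex = 8, p_5 = 6. Add edge {6,8}. Now deg[8]=0, deg[6]=1.
Step 6: smallest deg-1 vertex = 6, p_6 = 4. Add edge {4,6}. Now deg[6]=0, deg[4]=1.
Step 7: smallest deg-1 vertex = 4, p_7 = 2. Add edge {2,4}. Now deg[4]=0, deg[2]=1.
Step 8: smallest deg-1 vertex = 2, p_8 = 10. Add edge {2,10}. Now deg[2]=0, deg[10]=1.
Step 9: smallest deg-1 vertex = 10, p_9 = 12. Add edge {10,12}. Now deg[10]=0, deg[12]=1.
Step 10: smallest deg-1 vertex = 11, p_10 = 9. Add edge {9,11}. Now deg[11]=0, deg[9]=1.
Final: two remaining deg-1 vertices are 9, 12. Add edge {9,12}.

Answer: 1 3
1 8
5 11
7 10
6 8
4 6
2 4
2 10
10 12
9 11
9 12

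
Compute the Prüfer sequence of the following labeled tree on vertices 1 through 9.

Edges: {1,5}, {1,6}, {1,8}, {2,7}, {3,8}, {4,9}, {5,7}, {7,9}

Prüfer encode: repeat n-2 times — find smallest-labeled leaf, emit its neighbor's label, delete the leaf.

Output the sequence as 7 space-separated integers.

Step 1: leaves = {2,3,4,6}. Remove smallest leaf 2, emit neighbor 7.
Step 2: leaves = {3,4,6}. Remove smallest leaf 3, emit neighbor 8.
Step 3: leaves = {4,6,8}. Remove smallest leaf 4, emit neighbor 9.
Step 4: leaves = {6,8,9}. Remove smallest leaf 6, emit neighbor 1.
Step 5: leaves = {8,9}. Remove smallest leaf 8, emit neighbor 1.
Step 6: leaves = {1,9}. Remove smallest leaf 1, emit neighbor 5.
Step 7: leaves = {5,9}. Remove smallest leaf 5, emit neighbor 7.
Done: 2 vertices remain (7, 9). Sequence = [7 8 9 1 1 5 7]

Answer: 7 8 9 1 1 5 7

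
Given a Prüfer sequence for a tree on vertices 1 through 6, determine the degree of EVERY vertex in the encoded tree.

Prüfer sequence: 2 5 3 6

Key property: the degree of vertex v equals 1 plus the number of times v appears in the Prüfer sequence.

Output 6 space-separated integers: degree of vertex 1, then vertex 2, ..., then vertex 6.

p_1 = 2: count[2] becomes 1
p_2 = 5: count[5] becomes 1
p_3 = 3: count[3] becomes 1
p_4 = 6: count[6] becomes 1
Degrees (1 + count): deg[1]=1+0=1, deg[2]=1+1=2, deg[3]=1+1=2, deg[4]=1+0=1, deg[5]=1+1=2, deg[6]=1+1=2

Answer: 1 2 2 1 2 2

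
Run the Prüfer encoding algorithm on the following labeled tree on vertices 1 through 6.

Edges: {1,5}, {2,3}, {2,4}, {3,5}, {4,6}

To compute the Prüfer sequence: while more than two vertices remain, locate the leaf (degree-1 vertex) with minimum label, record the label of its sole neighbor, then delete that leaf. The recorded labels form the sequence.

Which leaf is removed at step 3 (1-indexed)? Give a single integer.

Step 1: current leaves = {1,6}. Remove leaf 1 (neighbor: 5).
Step 2: current leaves = {5,6}. Remove leaf 5 (neighbor: 3).
Step 3: current leaves = {3,6}. Remove leaf 3 (neighbor: 2).

Answer: 3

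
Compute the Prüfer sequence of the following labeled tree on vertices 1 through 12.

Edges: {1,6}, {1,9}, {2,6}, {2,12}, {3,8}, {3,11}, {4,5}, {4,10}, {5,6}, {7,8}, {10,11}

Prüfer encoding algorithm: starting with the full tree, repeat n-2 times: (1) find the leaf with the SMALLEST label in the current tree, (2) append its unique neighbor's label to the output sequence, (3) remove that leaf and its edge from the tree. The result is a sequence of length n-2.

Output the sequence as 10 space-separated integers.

Step 1: leaves = {7,9,12}. Remove smallest leaf 7, emit neighbor 8.
Step 2: leaves = {8,9,12}. Remove smallest leaf 8, emit neighbor 3.
Step 3: leaves = {3,9,12}. Remove smallest leaf 3, emit neighbor 11.
Step 4: leaves = {9,11,12}. Remove smallest leaf 9, emit neighbor 1.
Step 5: leaves = {1,11,12}. Remove smallest leaf 1, emit neighbor 6.
Step 6: leaves = {11,12}. Remove smallest leaf 11, emit neighbor 10.
Step 7: leaves = {10,12}. Remove smallest leaf 10, emit neighbor 4.
Step 8: leaves = {4,12}. Remove smallest leaf 4, emit neighbor 5.
Step 9: leaves = {5,12}. Remove smallest leaf 5, emit neighbor 6.
Step 10: leaves = {6,12}. Remove smallest leaf 6, emit neighbor 2.
Done: 2 vertices remain (2, 12). Sequence = [8 3 11 1 6 10 4 5 6 2]

Answer: 8 3 11 1 6 10 4 5 6 2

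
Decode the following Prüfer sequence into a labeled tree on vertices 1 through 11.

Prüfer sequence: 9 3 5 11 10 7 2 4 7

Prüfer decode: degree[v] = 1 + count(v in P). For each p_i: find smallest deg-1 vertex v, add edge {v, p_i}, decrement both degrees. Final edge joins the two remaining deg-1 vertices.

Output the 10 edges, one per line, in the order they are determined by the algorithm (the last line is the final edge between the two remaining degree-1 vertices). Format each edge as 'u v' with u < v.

Initial degrees: {1:1, 2:2, 3:2, 4:2, 5:2, 6:1, 7:3, 8:1, 9:2, 10:2, 11:2}
Step 1: smallest deg-1 vertex = 1, p_1 = 9. Add edge {1,9}. Now deg[1]=0, deg[9]=1.
Step 2: smallest deg-1 vertex = 6, p_2 = 3. Add edge {3,6}. Now deg[6]=0, deg[3]=1.
Step 3: smallest deg-1 vertex = 3, p_3 = 5. Add edge {3,5}. Now deg[3]=0, deg[5]=1.
Step 4: smallest deg-1 vertex = 5, p_4 = 11. Add edge {5,11}. Now deg[5]=0, deg[11]=1.
Step 5: smallest deg-1 vertex = 8, p_5 = 10. Add edge {8,10}. Now deg[8]=0, deg[10]=1.
Step 6: smallest deg-1 vertex = 9, p_6 = 7. Add edge {7,9}. Now deg[9]=0, deg[7]=2.
Step 7: smallest deg-1 vertex = 10, p_7 = 2. Add edge {2,10}. Now deg[10]=0, deg[2]=1.
Step 8: smallest deg-1 vertex = 2, p_8 = 4. Add edge {2,4}. Now deg[2]=0, deg[4]=1.
Step 9: smallest deg-1 vertex = 4, p_9 = 7. Add edge {4,7}. Now deg[4]=0, deg[7]=1.
Final: two remaining deg-1 vertices are 7, 11. Add edge {7,11}.

Answer: 1 9
3 6
3 5
5 11
8 10
7 9
2 10
2 4
4 7
7 11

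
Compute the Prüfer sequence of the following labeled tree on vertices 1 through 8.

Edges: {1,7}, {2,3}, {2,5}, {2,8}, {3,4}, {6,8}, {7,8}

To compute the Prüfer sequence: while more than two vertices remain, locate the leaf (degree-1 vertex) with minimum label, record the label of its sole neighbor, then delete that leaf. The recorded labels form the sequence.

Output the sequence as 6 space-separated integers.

Step 1: leaves = {1,4,5,6}. Remove smallest leaf 1, emit neighbor 7.
Step 2: leaves = {4,5,6,7}. Remove smallest leaf 4, emit neighbor 3.
Step 3: leaves = {3,5,6,7}. Remove smallest leaf 3, emit neighbor 2.
Step 4: leaves = {5,6,7}. Remove smallest leaf 5, emit neighbor 2.
Step 5: leaves = {2,6,7}. Remove smallest leaf 2, emit neighbor 8.
Step 6: leaves = {6,7}. Remove smallest leaf 6, emit neighbor 8.
Done: 2 vertices remain (7, 8). Sequence = [7 3 2 2 8 8]

Answer: 7 3 2 2 8 8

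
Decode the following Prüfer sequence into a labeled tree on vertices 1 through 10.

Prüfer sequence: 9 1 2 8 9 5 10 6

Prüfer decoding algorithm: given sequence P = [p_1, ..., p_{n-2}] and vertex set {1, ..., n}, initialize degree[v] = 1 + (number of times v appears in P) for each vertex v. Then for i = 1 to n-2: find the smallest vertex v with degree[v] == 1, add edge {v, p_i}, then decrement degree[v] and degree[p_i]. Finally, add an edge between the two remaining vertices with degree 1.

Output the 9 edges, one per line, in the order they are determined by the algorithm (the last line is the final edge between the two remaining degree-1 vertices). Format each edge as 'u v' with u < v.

Answer: 3 9
1 4
1 2
2 8
7 9
5 8
5 10
6 9
6 10

Derivation:
Initial degrees: {1:2, 2:2, 3:1, 4:1, 5:2, 6:2, 7:1, 8:2, 9:3, 10:2}
Step 1: smallest deg-1 vertex = 3, p_1 = 9. Add edge {3,9}. Now deg[3]=0, deg[9]=2.
Step 2: smallest deg-1 vertex = 4, p_2 = 1. Add edge {1,4}. Now deg[4]=0, deg[1]=1.
Step 3: smallest deg-1 vertex = 1, p_3 = 2. Add edge {1,2}. Now deg[1]=0, deg[2]=1.
Step 4: smallest deg-1 vertex = 2, p_4 = 8. Add edge {2,8}. Now deg[2]=0, deg[8]=1.
Step 5: smallest deg-1 vertex = 7, p_5 = 9. Add edge {7,9}. Now deg[7]=0, deg[9]=1.
Step 6: smallest deg-1 vertex = 8, p_6 = 5. Add edge {5,8}. Now deg[8]=0, deg[5]=1.
Step 7: smallest deg-1 vertex = 5, p_7 = 10. Add edge {5,10}. Now deg[5]=0, deg[10]=1.
Step 8: smallest deg-1 vertex = 9, p_8 = 6. Add edge {6,9}. Now deg[9]=0, deg[6]=1.
Final: two remaining deg-1 vertices are 6, 10. Add edge {6,10}.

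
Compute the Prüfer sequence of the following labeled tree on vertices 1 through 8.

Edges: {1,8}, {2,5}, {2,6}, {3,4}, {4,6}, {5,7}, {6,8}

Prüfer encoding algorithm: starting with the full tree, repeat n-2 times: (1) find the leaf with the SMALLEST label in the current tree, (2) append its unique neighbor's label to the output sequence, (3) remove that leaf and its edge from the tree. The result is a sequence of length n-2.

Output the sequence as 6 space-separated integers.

Answer: 8 4 6 5 2 6

Derivation:
Step 1: leaves = {1,3,7}. Remove smallest leaf 1, emit neighbor 8.
Step 2: leaves = {3,7,8}. Remove smallest leaf 3, emit neighbor 4.
Step 3: leaves = {4,7,8}. Remove smallest leaf 4, emit neighbor 6.
Step 4: leaves = {7,8}. Remove smallest leaf 7, emit neighbor 5.
Step 5: leaves = {5,8}. Remove smallest leaf 5, emit neighbor 2.
Step 6: leaves = {2,8}. Remove smallest leaf 2, emit neighbor 6.
Done: 2 vertices remain (6, 8). Sequence = [8 4 6 5 2 6]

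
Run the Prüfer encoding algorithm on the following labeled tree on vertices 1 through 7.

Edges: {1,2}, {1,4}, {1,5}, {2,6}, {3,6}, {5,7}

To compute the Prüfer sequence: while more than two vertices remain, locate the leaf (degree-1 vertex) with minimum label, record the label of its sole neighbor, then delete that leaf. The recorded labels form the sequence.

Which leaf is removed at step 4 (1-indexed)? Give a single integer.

Answer: 2

Derivation:
Step 1: current leaves = {3,4,7}. Remove leaf 3 (neighbor: 6).
Step 2: current leaves = {4,6,7}. Remove leaf 4 (neighbor: 1).
Step 3: current leaves = {6,7}. Remove leaf 6 (neighbor: 2).
Step 4: current leaves = {2,7}. Remove leaf 2 (neighbor: 1).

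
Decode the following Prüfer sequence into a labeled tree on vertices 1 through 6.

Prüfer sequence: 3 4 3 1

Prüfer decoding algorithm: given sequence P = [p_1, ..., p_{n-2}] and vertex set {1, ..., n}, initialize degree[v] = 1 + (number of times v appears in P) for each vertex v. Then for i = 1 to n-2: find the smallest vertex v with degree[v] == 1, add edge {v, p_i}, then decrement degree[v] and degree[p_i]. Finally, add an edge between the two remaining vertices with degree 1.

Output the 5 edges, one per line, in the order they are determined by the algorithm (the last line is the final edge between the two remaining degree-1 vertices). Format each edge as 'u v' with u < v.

Answer: 2 3
4 5
3 4
1 3
1 6

Derivation:
Initial degrees: {1:2, 2:1, 3:3, 4:2, 5:1, 6:1}
Step 1: smallest deg-1 vertex = 2, p_1 = 3. Add edge {2,3}. Now deg[2]=0, deg[3]=2.
Step 2: smallest deg-1 vertex = 5, p_2 = 4. Add edge {4,5}. Now deg[5]=0, deg[4]=1.
Step 3: smallest deg-1 vertex = 4, p_3 = 3. Add edge {3,4}. Now deg[4]=0, deg[3]=1.
Step 4: smallest deg-1 vertex = 3, p_4 = 1. Add edge {1,3}. Now deg[3]=0, deg[1]=1.
Final: two remaining deg-1 vertices are 1, 6. Add edge {1,6}.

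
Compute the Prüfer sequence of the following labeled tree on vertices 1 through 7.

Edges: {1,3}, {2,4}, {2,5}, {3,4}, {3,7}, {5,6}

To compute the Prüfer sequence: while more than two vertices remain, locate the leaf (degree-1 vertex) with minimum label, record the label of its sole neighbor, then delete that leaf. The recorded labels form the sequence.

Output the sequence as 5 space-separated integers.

Step 1: leaves = {1,6,7}. Remove smallest leaf 1, emit neighbor 3.
Step 2: leaves = {6,7}. Remove smallest leaf 6, emit neighbor 5.
Step 3: leaves = {5,7}. Remove smallest leaf 5, emit neighbor 2.
Step 4: leaves = {2,7}. Remove smallest leaf 2, emit neighbor 4.
Step 5: leaves = {4,7}. Remove smallest leaf 4, emit neighbor 3.
Done: 2 vertices remain (3, 7). Sequence = [3 5 2 4 3]

Answer: 3 5 2 4 3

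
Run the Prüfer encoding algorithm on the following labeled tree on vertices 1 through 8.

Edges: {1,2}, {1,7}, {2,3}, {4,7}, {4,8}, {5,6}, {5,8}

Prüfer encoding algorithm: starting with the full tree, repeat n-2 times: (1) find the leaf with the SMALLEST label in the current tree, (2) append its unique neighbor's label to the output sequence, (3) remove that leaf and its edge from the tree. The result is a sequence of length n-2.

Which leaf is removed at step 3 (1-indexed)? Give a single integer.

Step 1: current leaves = {3,6}. Remove leaf 3 (neighbor: 2).
Step 2: current leaves = {2,6}. Remove leaf 2 (neighbor: 1).
Step 3: current leaves = {1,6}. Remove leaf 1 (neighbor: 7).

Answer: 1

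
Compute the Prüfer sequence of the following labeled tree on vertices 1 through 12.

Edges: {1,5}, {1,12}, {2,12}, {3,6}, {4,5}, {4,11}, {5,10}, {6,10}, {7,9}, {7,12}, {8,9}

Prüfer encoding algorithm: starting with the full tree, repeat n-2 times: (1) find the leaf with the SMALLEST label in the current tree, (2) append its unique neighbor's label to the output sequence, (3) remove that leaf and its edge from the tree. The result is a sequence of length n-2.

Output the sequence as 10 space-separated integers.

Answer: 12 6 10 9 7 12 5 4 5 1

Derivation:
Step 1: leaves = {2,3,8,11}. Remove smallest leaf 2, emit neighbor 12.
Step 2: leaves = {3,8,11}. Remove smallest leaf 3, emit neighbor 6.
Step 3: leaves = {6,8,11}. Remove smallest leaf 6, emit neighbor 10.
Step 4: leaves = {8,10,11}. Remove smallest leaf 8, emit neighbor 9.
Step 5: leaves = {9,10,11}. Remove smallest leaf 9, emit neighbor 7.
Step 6: leaves = {7,10,11}. Remove smallest leaf 7, emit neighbor 12.
Step 7: leaves = {10,11,12}. Remove smallest leaf 10, emit neighbor 5.
Step 8: leaves = {11,12}. Remove smallest leaf 11, emit neighbor 4.
Step 9: leaves = {4,12}. Remove smallest leaf 4, emit neighbor 5.
Step 10: leaves = {5,12}. Remove smallest leaf 5, emit neighbor 1.
Done: 2 vertices remain (1, 12). Sequence = [12 6 10 9 7 12 5 4 5 1]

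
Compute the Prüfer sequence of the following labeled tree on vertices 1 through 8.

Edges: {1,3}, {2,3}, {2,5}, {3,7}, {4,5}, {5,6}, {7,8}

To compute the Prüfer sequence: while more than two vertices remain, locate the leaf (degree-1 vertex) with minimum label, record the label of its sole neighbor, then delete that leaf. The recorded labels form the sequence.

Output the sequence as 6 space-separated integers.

Step 1: leaves = {1,4,6,8}. Remove smallest leaf 1, emit neighbor 3.
Step 2: leaves = {4,6,8}. Remove smallest leaf 4, emit neighbor 5.
Step 3: leaves = {6,8}. Remove smallest leaf 6, emit neighbor 5.
Step 4: leaves = {5,8}. Remove smallest leaf 5, emit neighbor 2.
Step 5: leaves = {2,8}. Remove smallest leaf 2, emit neighbor 3.
Step 6: leaves = {3,8}. Remove smallest leaf 3, emit neighbor 7.
Done: 2 vertices remain (7, 8). Sequence = [3 5 5 2 3 7]

Answer: 3 5 5 2 3 7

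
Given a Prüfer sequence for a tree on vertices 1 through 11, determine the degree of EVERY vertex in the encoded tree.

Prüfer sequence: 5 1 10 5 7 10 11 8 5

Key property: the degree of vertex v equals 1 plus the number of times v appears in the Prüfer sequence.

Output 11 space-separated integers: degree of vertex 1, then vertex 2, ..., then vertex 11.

Answer: 2 1 1 1 4 1 2 2 1 3 2

Derivation:
p_1 = 5: count[5] becomes 1
p_2 = 1: count[1] becomes 1
p_3 = 10: count[10] becomes 1
p_4 = 5: count[5] becomes 2
p_5 = 7: count[7] becomes 1
p_6 = 10: count[10] becomes 2
p_7 = 11: count[11] becomes 1
p_8 = 8: count[8] becomes 1
p_9 = 5: count[5] becomes 3
Degrees (1 + count): deg[1]=1+1=2, deg[2]=1+0=1, deg[3]=1+0=1, deg[4]=1+0=1, deg[5]=1+3=4, deg[6]=1+0=1, deg[7]=1+1=2, deg[8]=1+1=2, deg[9]=1+0=1, deg[10]=1+2=3, deg[11]=1+1=2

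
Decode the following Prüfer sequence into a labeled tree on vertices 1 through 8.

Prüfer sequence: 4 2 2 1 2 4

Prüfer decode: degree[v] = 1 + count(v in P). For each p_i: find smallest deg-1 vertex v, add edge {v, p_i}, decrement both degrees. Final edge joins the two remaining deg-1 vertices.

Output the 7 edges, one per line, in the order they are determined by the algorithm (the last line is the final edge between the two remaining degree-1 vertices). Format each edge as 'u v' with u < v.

Initial degrees: {1:2, 2:4, 3:1, 4:3, 5:1, 6:1, 7:1, 8:1}
Step 1: smallest deg-1 vertex = 3, p_1 = 4. Add edge {3,4}. Now deg[3]=0, deg[4]=2.
Step 2: smallest deg-1 vertex = 5, p_2 = 2. Add edge {2,5}. Now deg[5]=0, deg[2]=3.
Step 3: smallest deg-1 vertex = 6, p_3 = 2. Add edge {2,6}. Now deg[6]=0, deg[2]=2.
Step 4: smallest deg-1 vertex = 7, p_4 = 1. Add edge {1,7}. Now deg[7]=0, deg[1]=1.
Step 5: smallest deg-1 vertex = 1, p_5 = 2. Add edge {1,2}. Now deg[1]=0, deg[2]=1.
Step 6: smallest deg-1 vertex = 2, p_6 = 4. Add edge {2,4}. Now deg[2]=0, deg[4]=1.
Final: two remaining deg-1 vertices are 4, 8. Add edge {4,8}.

Answer: 3 4
2 5
2 6
1 7
1 2
2 4
4 8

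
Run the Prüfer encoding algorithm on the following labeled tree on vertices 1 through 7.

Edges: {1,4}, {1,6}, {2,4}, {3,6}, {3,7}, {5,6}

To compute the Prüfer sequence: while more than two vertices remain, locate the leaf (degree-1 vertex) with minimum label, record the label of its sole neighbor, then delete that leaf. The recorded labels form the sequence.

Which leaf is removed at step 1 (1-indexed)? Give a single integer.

Answer: 2

Derivation:
Step 1: current leaves = {2,5,7}. Remove leaf 2 (neighbor: 4).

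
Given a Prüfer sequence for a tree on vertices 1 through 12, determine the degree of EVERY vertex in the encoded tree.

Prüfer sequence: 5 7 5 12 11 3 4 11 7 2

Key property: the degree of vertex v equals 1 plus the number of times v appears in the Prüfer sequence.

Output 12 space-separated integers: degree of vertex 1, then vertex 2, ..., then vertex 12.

Answer: 1 2 2 2 3 1 3 1 1 1 3 2

Derivation:
p_1 = 5: count[5] becomes 1
p_2 = 7: count[7] becomes 1
p_3 = 5: count[5] becomes 2
p_4 = 12: count[12] becomes 1
p_5 = 11: count[11] becomes 1
p_6 = 3: count[3] becomes 1
p_7 = 4: count[4] becomes 1
p_8 = 11: count[11] becomes 2
p_9 = 7: count[7] becomes 2
p_10 = 2: count[2] becomes 1
Degrees (1 + count): deg[1]=1+0=1, deg[2]=1+1=2, deg[3]=1+1=2, deg[4]=1+1=2, deg[5]=1+2=3, deg[6]=1+0=1, deg[7]=1+2=3, deg[8]=1+0=1, deg[9]=1+0=1, deg[10]=1+0=1, deg[11]=1+2=3, deg[12]=1+1=2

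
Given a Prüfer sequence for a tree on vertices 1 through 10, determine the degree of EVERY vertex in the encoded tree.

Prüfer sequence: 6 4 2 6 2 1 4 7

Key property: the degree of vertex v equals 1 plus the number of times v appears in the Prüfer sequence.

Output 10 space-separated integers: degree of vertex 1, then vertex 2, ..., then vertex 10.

p_1 = 6: count[6] becomes 1
p_2 = 4: count[4] becomes 1
p_3 = 2: count[2] becomes 1
p_4 = 6: count[6] becomes 2
p_5 = 2: count[2] becomes 2
p_6 = 1: count[1] becomes 1
p_7 = 4: count[4] becomes 2
p_8 = 7: count[7] becomes 1
Degrees (1 + count): deg[1]=1+1=2, deg[2]=1+2=3, deg[3]=1+0=1, deg[4]=1+2=3, deg[5]=1+0=1, deg[6]=1+2=3, deg[7]=1+1=2, deg[8]=1+0=1, deg[9]=1+0=1, deg[10]=1+0=1

Answer: 2 3 1 3 1 3 2 1 1 1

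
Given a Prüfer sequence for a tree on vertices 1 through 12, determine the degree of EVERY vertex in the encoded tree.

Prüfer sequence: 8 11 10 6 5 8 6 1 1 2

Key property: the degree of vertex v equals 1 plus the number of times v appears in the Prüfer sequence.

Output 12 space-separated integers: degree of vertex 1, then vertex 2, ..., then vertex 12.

p_1 = 8: count[8] becomes 1
p_2 = 11: count[11] becomes 1
p_3 = 10: count[10] becomes 1
p_4 = 6: count[6] becomes 1
p_5 = 5: count[5] becomes 1
p_6 = 8: count[8] becomes 2
p_7 = 6: count[6] becomes 2
p_8 = 1: count[1] becomes 1
p_9 = 1: count[1] becomes 2
p_10 = 2: count[2] becomes 1
Degrees (1 + count): deg[1]=1+2=3, deg[2]=1+1=2, deg[3]=1+0=1, deg[4]=1+0=1, deg[5]=1+1=2, deg[6]=1+2=3, deg[7]=1+0=1, deg[8]=1+2=3, deg[9]=1+0=1, deg[10]=1+1=2, deg[11]=1+1=2, deg[12]=1+0=1

Answer: 3 2 1 1 2 3 1 3 1 2 2 1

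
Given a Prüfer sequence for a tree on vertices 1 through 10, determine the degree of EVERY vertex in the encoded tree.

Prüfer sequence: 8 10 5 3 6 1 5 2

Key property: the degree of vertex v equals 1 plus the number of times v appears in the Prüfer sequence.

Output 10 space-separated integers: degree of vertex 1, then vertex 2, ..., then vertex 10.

Answer: 2 2 2 1 3 2 1 2 1 2

Derivation:
p_1 = 8: count[8] becomes 1
p_2 = 10: count[10] becomes 1
p_3 = 5: count[5] becomes 1
p_4 = 3: count[3] becomes 1
p_5 = 6: count[6] becomes 1
p_6 = 1: count[1] becomes 1
p_7 = 5: count[5] becomes 2
p_8 = 2: count[2] becomes 1
Degrees (1 + count): deg[1]=1+1=2, deg[2]=1+1=2, deg[3]=1+1=2, deg[4]=1+0=1, deg[5]=1+2=3, deg[6]=1+1=2, deg[7]=1+0=1, deg[8]=1+1=2, deg[9]=1+0=1, deg[10]=1+1=2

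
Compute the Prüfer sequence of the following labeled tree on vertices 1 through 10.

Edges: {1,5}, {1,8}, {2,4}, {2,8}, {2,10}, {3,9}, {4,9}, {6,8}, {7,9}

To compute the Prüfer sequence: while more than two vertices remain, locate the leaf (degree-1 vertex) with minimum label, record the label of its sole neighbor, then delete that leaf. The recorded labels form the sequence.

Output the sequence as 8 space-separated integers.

Answer: 9 1 8 8 9 2 4 2

Derivation:
Step 1: leaves = {3,5,6,7,10}. Remove smallest leaf 3, emit neighbor 9.
Step 2: leaves = {5,6,7,10}. Remove smallest leaf 5, emit neighbor 1.
Step 3: leaves = {1,6,7,10}. Remove smallest leaf 1, emit neighbor 8.
Step 4: leaves = {6,7,10}. Remove smallest leaf 6, emit neighbor 8.
Step 5: leaves = {7,8,10}. Remove smallest leaf 7, emit neighbor 9.
Step 6: leaves = {8,9,10}. Remove smallest leaf 8, emit neighbor 2.
Step 7: leaves = {9,10}. Remove smallest leaf 9, emit neighbor 4.
Step 8: leaves = {4,10}. Remove smallest leaf 4, emit neighbor 2.
Done: 2 vertices remain (2, 10). Sequence = [9 1 8 8 9 2 4 2]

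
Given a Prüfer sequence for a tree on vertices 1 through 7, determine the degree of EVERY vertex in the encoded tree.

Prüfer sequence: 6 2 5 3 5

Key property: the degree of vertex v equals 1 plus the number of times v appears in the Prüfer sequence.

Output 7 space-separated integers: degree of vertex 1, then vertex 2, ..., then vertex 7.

Answer: 1 2 2 1 3 2 1

Derivation:
p_1 = 6: count[6] becomes 1
p_2 = 2: count[2] becomes 1
p_3 = 5: count[5] becomes 1
p_4 = 3: count[3] becomes 1
p_5 = 5: count[5] becomes 2
Degrees (1 + count): deg[1]=1+0=1, deg[2]=1+1=2, deg[3]=1+1=2, deg[4]=1+0=1, deg[5]=1+2=3, deg[6]=1+1=2, deg[7]=1+0=1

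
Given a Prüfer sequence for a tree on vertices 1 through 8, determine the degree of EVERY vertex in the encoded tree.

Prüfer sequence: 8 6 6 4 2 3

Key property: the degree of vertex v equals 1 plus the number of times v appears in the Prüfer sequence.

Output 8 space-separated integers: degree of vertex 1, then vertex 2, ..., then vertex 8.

Answer: 1 2 2 2 1 3 1 2

Derivation:
p_1 = 8: count[8] becomes 1
p_2 = 6: count[6] becomes 1
p_3 = 6: count[6] becomes 2
p_4 = 4: count[4] becomes 1
p_5 = 2: count[2] becomes 1
p_6 = 3: count[3] becomes 1
Degrees (1 + count): deg[1]=1+0=1, deg[2]=1+1=2, deg[3]=1+1=2, deg[4]=1+1=2, deg[5]=1+0=1, deg[6]=1+2=3, deg[7]=1+0=1, deg[8]=1+1=2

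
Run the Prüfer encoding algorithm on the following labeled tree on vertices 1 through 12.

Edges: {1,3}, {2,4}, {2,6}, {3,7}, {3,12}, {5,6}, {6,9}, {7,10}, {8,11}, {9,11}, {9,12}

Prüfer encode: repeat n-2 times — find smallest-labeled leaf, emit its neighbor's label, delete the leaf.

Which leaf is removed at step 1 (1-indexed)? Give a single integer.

Answer: 1

Derivation:
Step 1: current leaves = {1,4,5,8,10}. Remove leaf 1 (neighbor: 3).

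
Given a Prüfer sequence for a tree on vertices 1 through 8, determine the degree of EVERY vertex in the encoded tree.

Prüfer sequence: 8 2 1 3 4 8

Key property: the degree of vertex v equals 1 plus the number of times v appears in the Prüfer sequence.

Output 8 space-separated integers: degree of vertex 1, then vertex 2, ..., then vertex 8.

Answer: 2 2 2 2 1 1 1 3

Derivation:
p_1 = 8: count[8] becomes 1
p_2 = 2: count[2] becomes 1
p_3 = 1: count[1] becomes 1
p_4 = 3: count[3] becomes 1
p_5 = 4: count[4] becomes 1
p_6 = 8: count[8] becomes 2
Degrees (1 + count): deg[1]=1+1=2, deg[2]=1+1=2, deg[3]=1+1=2, deg[4]=1+1=2, deg[5]=1+0=1, deg[6]=1+0=1, deg[7]=1+0=1, deg[8]=1+2=3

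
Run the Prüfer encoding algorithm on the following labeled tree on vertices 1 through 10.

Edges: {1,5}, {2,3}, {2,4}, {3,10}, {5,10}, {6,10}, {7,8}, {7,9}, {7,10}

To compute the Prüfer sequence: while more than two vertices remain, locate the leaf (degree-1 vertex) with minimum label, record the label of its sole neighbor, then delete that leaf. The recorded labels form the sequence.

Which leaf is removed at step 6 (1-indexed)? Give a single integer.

Step 1: current leaves = {1,4,6,8,9}. Remove leaf 1 (neighbor: 5).
Step 2: current leaves = {4,5,6,8,9}. Remove leaf 4 (neighbor: 2).
Step 3: current leaves = {2,5,6,8,9}. Remove leaf 2 (neighbor: 3).
Step 4: current leaves = {3,5,6,8,9}. Remove leaf 3 (neighbor: 10).
Step 5: current leaves = {5,6,8,9}. Remove leaf 5 (neighbor: 10).
Step 6: current leaves = {6,8,9}. Remove leaf 6 (neighbor: 10).

Answer: 6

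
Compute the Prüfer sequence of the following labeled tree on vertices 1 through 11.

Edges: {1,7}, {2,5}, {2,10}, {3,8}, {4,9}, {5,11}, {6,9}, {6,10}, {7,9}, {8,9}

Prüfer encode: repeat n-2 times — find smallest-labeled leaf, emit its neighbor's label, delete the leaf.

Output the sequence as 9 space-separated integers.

Answer: 7 8 9 9 9 6 10 2 5

Derivation:
Step 1: leaves = {1,3,4,11}. Remove smallest leaf 1, emit neighbor 7.
Step 2: leaves = {3,4,7,11}. Remove smallest leaf 3, emit neighbor 8.
Step 3: leaves = {4,7,8,11}. Remove smallest leaf 4, emit neighbor 9.
Step 4: leaves = {7,8,11}. Remove smallest leaf 7, emit neighbor 9.
Step 5: leaves = {8,11}. Remove smallest leaf 8, emit neighbor 9.
Step 6: leaves = {9,11}. Remove smallest leaf 9, emit neighbor 6.
Step 7: leaves = {6,11}. Remove smallest leaf 6, emit neighbor 10.
Step 8: leaves = {10,11}. Remove smallest leaf 10, emit neighbor 2.
Step 9: leaves = {2,11}. Remove smallest leaf 2, emit neighbor 5.
Done: 2 vertices remain (5, 11). Sequence = [7 8 9 9 9 6 10 2 5]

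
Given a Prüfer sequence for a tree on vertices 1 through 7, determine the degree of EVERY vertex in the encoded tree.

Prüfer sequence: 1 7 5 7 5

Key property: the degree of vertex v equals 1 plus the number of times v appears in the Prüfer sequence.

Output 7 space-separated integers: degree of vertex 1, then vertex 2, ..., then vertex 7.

Answer: 2 1 1 1 3 1 3

Derivation:
p_1 = 1: count[1] becomes 1
p_2 = 7: count[7] becomes 1
p_3 = 5: count[5] becomes 1
p_4 = 7: count[7] becomes 2
p_5 = 5: count[5] becomes 2
Degrees (1 + count): deg[1]=1+1=2, deg[2]=1+0=1, deg[3]=1+0=1, deg[4]=1+0=1, deg[5]=1+2=3, deg[6]=1+0=1, deg[7]=1+2=3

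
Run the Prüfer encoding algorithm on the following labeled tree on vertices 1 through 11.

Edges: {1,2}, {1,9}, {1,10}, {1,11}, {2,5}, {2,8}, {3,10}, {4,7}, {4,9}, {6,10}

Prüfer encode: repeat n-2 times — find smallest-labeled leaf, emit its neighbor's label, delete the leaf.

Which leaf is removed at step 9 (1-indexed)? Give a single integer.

Step 1: current leaves = {3,5,6,7,8,11}. Remove leaf 3 (neighbor: 10).
Step 2: current leaves = {5,6,7,8,11}. Remove leaf 5 (neighbor: 2).
Step 3: current leaves = {6,7,8,11}. Remove leaf 6 (neighbor: 10).
Step 4: current leaves = {7,8,10,11}. Remove leaf 7 (neighbor: 4).
Step 5: current leaves = {4,8,10,11}. Remove leaf 4 (neighbor: 9).
Step 6: current leaves = {8,9,10,11}. Remove leaf 8 (neighbor: 2).
Step 7: current leaves = {2,9,10,11}. Remove leaf 2 (neighbor: 1).
Step 8: current leaves = {9,10,11}. Remove leaf 9 (neighbor: 1).
Step 9: current leaves = {10,11}. Remove leaf 10 (neighbor: 1).

Answer: 10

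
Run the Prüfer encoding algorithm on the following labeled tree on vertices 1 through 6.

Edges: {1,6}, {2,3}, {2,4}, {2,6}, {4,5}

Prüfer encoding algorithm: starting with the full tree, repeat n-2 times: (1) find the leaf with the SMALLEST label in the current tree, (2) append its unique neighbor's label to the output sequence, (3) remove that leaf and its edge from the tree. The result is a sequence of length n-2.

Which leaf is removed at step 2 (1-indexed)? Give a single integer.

Step 1: current leaves = {1,3,5}. Remove leaf 1 (neighbor: 6).
Step 2: current leaves = {3,5,6}. Remove leaf 3 (neighbor: 2).

Answer: 3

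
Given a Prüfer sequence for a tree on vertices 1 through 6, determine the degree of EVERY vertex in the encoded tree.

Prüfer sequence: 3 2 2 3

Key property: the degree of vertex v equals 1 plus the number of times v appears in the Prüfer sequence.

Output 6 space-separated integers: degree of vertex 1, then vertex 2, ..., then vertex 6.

p_1 = 3: count[3] becomes 1
p_2 = 2: count[2] becomes 1
p_3 = 2: count[2] becomes 2
p_4 = 3: count[3] becomes 2
Degrees (1 + count): deg[1]=1+0=1, deg[2]=1+2=3, deg[3]=1+2=3, deg[4]=1+0=1, deg[5]=1+0=1, deg[6]=1+0=1

Answer: 1 3 3 1 1 1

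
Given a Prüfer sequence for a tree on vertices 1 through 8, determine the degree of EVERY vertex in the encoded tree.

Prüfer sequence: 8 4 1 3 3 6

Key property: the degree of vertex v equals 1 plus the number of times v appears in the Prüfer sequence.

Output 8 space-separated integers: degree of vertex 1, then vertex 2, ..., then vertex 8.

p_1 = 8: count[8] becomes 1
p_2 = 4: count[4] becomes 1
p_3 = 1: count[1] becomes 1
p_4 = 3: count[3] becomes 1
p_5 = 3: count[3] becomes 2
p_6 = 6: count[6] becomes 1
Degrees (1 + count): deg[1]=1+1=2, deg[2]=1+0=1, deg[3]=1+2=3, deg[4]=1+1=2, deg[5]=1+0=1, deg[6]=1+1=2, deg[7]=1+0=1, deg[8]=1+1=2

Answer: 2 1 3 2 1 2 1 2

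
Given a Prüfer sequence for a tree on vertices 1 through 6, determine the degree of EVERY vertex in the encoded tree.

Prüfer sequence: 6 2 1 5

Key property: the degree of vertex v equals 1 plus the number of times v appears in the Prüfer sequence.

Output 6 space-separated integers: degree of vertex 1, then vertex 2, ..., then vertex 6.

p_1 = 6: count[6] becomes 1
p_2 = 2: count[2] becomes 1
p_3 = 1: count[1] becomes 1
p_4 = 5: count[5] becomes 1
Degrees (1 + count): deg[1]=1+1=2, deg[2]=1+1=2, deg[3]=1+0=1, deg[4]=1+0=1, deg[5]=1+1=2, deg[6]=1+1=2

Answer: 2 2 1 1 2 2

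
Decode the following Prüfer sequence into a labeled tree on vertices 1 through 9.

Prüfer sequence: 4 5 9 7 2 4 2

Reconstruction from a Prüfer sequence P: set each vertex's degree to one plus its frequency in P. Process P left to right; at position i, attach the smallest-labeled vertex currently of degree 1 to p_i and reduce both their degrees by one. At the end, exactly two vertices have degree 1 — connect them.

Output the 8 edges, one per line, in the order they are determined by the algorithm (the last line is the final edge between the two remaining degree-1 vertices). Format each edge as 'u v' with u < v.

Answer: 1 4
3 5
5 9
6 7
2 7
4 8
2 4
2 9

Derivation:
Initial degrees: {1:1, 2:3, 3:1, 4:3, 5:2, 6:1, 7:2, 8:1, 9:2}
Step 1: smallest deg-1 vertex = 1, p_1 = 4. Add edge {1,4}. Now deg[1]=0, deg[4]=2.
Step 2: smallest deg-1 vertex = 3, p_2 = 5. Add edge {3,5}. Now deg[3]=0, deg[5]=1.
Step 3: smallest deg-1 vertex = 5, p_3 = 9. Add edge {5,9}. Now deg[5]=0, deg[9]=1.
Step 4: smallest deg-1 vertex = 6, p_4 = 7. Add edge {6,7}. Now deg[6]=0, deg[7]=1.
Step 5: smallest deg-1 vertex = 7, p_5 = 2. Add edge {2,7}. Now deg[7]=0, deg[2]=2.
Step 6: smallest deg-1 vertex = 8, p_6 = 4. Add edge {4,8}. Now deg[8]=0, deg[4]=1.
Step 7: smallest deg-1 vertex = 4, p_7 = 2. Add edge {2,4}. Now deg[4]=0, deg[2]=1.
Final: two remaining deg-1 vertices are 2, 9. Add edge {2,9}.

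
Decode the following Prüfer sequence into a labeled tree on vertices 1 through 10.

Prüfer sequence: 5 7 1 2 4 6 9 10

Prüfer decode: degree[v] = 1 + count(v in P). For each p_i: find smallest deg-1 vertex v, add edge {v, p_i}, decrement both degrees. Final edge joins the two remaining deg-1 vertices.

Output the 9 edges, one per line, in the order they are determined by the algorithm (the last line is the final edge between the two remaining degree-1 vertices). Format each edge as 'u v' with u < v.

Initial degrees: {1:2, 2:2, 3:1, 4:2, 5:2, 6:2, 7:2, 8:1, 9:2, 10:2}
Step 1: smallest deg-1 vertex = 3, p_1 = 5. Add edge {3,5}. Now deg[3]=0, deg[5]=1.
Step 2: smallest deg-1 vertex = 5, p_2 = 7. Add edge {5,7}. Now deg[5]=0, deg[7]=1.
Step 3: smallest deg-1 vertex = 7, p_3 = 1. Add edge {1,7}. Now deg[7]=0, deg[1]=1.
Step 4: smallest deg-1 vertex = 1, p_4 = 2. Add edge {1,2}. Now deg[1]=0, deg[2]=1.
Step 5: smallest deg-1 vertex = 2, p_5 = 4. Add edge {2,4}. Now deg[2]=0, deg[4]=1.
Step 6: smallest deg-1 vertex = 4, p_6 = 6. Add edge {4,6}. Now deg[4]=0, deg[6]=1.
Step 7: smallest deg-1 vertex = 6, p_7 = 9. Add edge {6,9}. Now deg[6]=0, deg[9]=1.
Step 8: smallest deg-1 vertex = 8, p_8 = 10. Add edge {8,10}. Now deg[8]=0, deg[10]=1.
Final: two remaining deg-1 vertices are 9, 10. Add edge {9,10}.

Answer: 3 5
5 7
1 7
1 2
2 4
4 6
6 9
8 10
9 10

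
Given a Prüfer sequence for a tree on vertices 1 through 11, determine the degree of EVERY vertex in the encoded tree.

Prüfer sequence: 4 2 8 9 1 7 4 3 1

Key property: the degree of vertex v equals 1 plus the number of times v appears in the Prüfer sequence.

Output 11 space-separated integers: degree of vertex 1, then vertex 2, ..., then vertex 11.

Answer: 3 2 2 3 1 1 2 2 2 1 1

Derivation:
p_1 = 4: count[4] becomes 1
p_2 = 2: count[2] becomes 1
p_3 = 8: count[8] becomes 1
p_4 = 9: count[9] becomes 1
p_5 = 1: count[1] becomes 1
p_6 = 7: count[7] becomes 1
p_7 = 4: count[4] becomes 2
p_8 = 3: count[3] becomes 1
p_9 = 1: count[1] becomes 2
Degrees (1 + count): deg[1]=1+2=3, deg[2]=1+1=2, deg[3]=1+1=2, deg[4]=1+2=3, deg[5]=1+0=1, deg[6]=1+0=1, deg[7]=1+1=2, deg[8]=1+1=2, deg[9]=1+1=2, deg[10]=1+0=1, deg[11]=1+0=1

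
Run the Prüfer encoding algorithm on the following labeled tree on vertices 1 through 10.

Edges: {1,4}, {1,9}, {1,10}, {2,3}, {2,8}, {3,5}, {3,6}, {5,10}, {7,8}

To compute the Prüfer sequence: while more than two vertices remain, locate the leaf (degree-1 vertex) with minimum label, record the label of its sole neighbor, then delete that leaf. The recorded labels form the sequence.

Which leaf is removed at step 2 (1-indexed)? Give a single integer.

Step 1: current leaves = {4,6,7,9}. Remove leaf 4 (neighbor: 1).
Step 2: current leaves = {6,7,9}. Remove leaf 6 (neighbor: 3).

Answer: 6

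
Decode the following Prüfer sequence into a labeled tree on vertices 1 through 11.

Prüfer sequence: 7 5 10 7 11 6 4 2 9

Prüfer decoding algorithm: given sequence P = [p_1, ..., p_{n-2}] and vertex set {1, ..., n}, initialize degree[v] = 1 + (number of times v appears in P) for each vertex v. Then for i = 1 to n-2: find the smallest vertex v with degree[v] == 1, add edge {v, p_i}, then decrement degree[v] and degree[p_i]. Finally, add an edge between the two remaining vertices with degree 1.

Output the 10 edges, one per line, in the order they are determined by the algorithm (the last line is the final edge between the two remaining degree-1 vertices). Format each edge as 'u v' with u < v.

Answer: 1 7
3 5
5 10
7 8
7 11
6 10
4 6
2 4
2 9
9 11

Derivation:
Initial degrees: {1:1, 2:2, 3:1, 4:2, 5:2, 6:2, 7:3, 8:1, 9:2, 10:2, 11:2}
Step 1: smallest deg-1 vertex = 1, p_1 = 7. Add edge {1,7}. Now deg[1]=0, deg[7]=2.
Step 2: smallest deg-1 vertex = 3, p_2 = 5. Add edge {3,5}. Now deg[3]=0, deg[5]=1.
Step 3: smallest deg-1 vertex = 5, p_3 = 10. Add edge {5,10}. Now deg[5]=0, deg[10]=1.
Step 4: smallest deg-1 vertex = 8, p_4 = 7. Add edge {7,8}. Now deg[8]=0, deg[7]=1.
Step 5: smallest deg-1 vertex = 7, p_5 = 11. Add edge {7,11}. Now deg[7]=0, deg[11]=1.
Step 6: smallest deg-1 vertex = 10, p_6 = 6. Add edge {6,10}. Now deg[10]=0, deg[6]=1.
Step 7: smallest deg-1 vertex = 6, p_7 = 4. Add edge {4,6}. Now deg[6]=0, deg[4]=1.
Step 8: smallest deg-1 vertex = 4, p_8 = 2. Add edge {2,4}. Now deg[4]=0, deg[2]=1.
Step 9: smallest deg-1 vertex = 2, p_9 = 9. Add edge {2,9}. Now deg[2]=0, deg[9]=1.
Final: two remaining deg-1 vertices are 9, 11. Add edge {9,11}.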